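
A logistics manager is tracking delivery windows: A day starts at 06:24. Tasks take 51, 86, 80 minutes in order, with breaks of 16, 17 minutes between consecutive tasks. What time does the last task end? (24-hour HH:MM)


Start: 06:24 = 384 min from midnight
  after task 1 (51 min): 07:15
  after break (16 min): 07:31
  after task 2 (86 min): 08:57
  after break (17 min): 09:14
  after task 3 (80 min): 10:34
Total elapsed: 250 minutes
End time: 10:34

10:34


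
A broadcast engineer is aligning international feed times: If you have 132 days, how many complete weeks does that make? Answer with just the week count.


Total days: 132
Days per week: 7
Division: 132 / 7 = 18 remainder 6
Complete weeks: 18
Remaining days: 6

18


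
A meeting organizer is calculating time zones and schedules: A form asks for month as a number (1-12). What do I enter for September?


Calendar month order:
8. August
9. September <--
10. October
September is month number 9

9


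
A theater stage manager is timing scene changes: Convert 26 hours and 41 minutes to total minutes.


Hours: 26
Extra minutes: 41
Minutes per hour: 60
Hours to minutes: 26 x 60 = 1560
Total: 1560 + 41 = 1601

1601


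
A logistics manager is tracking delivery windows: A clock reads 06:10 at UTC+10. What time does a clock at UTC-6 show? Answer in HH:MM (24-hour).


Local time: 06:10 at UTC+10 (offset 10h)
Target zone: UTC-6 (offset -6h)
Difference: -6 - (10) = -16 hours
Calculation: 6 + (-16) = -10
Wraparound: (-10) mod 24 = 14
Result: 14:10

14:10


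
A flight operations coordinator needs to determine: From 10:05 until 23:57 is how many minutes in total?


Start time: 10:05 = 605 minutes from midnight
End time: 23:57 = 1437 minutes from midnight
Difference: 1437 - 605 = 832 minutes
That is 13 hours and 52 minutes

832


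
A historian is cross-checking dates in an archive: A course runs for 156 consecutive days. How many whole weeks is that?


Total days: 156
Days per week: 7
Division: 156 / 7 = 22 remainder 2
Complete weeks: 22
Remaining days: 2

22


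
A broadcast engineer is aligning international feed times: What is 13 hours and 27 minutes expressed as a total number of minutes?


Hours: 13
Minutes: 27
Convert hours to minutes: 13 x 60 = 780
Add remaining minutes: 780 + 27 = 807

807


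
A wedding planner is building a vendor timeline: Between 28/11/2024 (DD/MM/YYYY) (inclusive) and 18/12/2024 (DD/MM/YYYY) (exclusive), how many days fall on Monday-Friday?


Start: 2024-11-28 (Thursday)
End (exclusive): 2024-12-18 (Wednesday)
Total calendar days: 20
Full weeks: 20 // 7 = 2 -> 10 weekdays
Remaining 6 days starting on Thursday:
  Thu(w), Fri(w), Sat(-), Sun(-), Mon(w), Tue(w) -> 4 weekdays
Total business days: 10 + 4 = 14

14


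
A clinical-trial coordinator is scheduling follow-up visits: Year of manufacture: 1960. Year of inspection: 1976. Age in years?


Birth year: 1960
Current year: 1976
Age = current year - birth year
Age = 1976 - 1960 = 16

16


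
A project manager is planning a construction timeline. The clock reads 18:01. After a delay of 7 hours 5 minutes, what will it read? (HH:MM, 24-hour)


Start time: 18:01
Adding: 7 hours 5 minutes
Minutes: 1 + 5 = 6
Hours: 18 + 7 + 0 = 25
Hour wraparound: 25 mod 24 = 1
Result: 01:06

01:06


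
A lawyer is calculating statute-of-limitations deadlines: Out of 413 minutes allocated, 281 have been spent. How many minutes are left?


Total budget: 413 minutes
Time used: 281 minutes
Remaining: 413 - 281 = 132 minutes
Percent used: 68.0%
Percent remaining: 32.0%

132


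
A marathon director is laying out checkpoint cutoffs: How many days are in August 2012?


Month: August
Year: 2012
August is a 31-day month
Total: 31 days

31


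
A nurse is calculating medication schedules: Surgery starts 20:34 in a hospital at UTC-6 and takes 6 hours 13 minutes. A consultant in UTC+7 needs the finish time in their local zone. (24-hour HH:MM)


Start: 20:34 in UTC-6
Step 1 - add duration:
  minutes: 34 + 13 = 47
  hours: 20 + 6 + 0 = 26
  end in UTC-6: 02:47
Step 2 - convert UTC-6 -> UTC+7:
  offset difference: 7 - (-6) = 13 hours
  2 + (13) = 15 -> mod 24 = 15
Result: 15:47 in UTC+7

15:47


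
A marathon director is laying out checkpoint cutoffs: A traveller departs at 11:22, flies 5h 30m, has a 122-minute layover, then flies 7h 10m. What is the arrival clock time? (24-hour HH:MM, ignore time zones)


Depart: 11:22
Leg 1: +330 min -> 16:52
Layover: +122 min -> 18:54
Leg 2: +430 min -> 02:04
Total travel: 882 minutes = 14h 42m
Arrival: 02:04

02:04


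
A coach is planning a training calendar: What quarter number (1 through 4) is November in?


Month: November (month 11)
Q1: January-March (months 1-3)
Q2: April-June (months 4-6)
Q3: July-September (months 7-9)
Q4: October-December (months 10-12)
Month 11 falls in Q4

4


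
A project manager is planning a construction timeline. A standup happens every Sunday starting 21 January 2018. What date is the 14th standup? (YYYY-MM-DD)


First occurrence: 2018-01-21 (occurrence 1)
Each occurrence is 7 days after the previous.
Occurrence 14 is 13 weeks after the first.
13 weeks = 91 days
2018-01-21 + 91 days = 2018-04-22

2018-04-22


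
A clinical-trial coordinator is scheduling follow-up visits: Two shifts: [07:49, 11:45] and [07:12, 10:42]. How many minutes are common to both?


Interval A: [469, 705] minutes from midnight
Interval B: [432, 642] minutes from midnight
Overlap start = max(469, 432) = 469
Overlap end = min(705, 642) = 642
Overlap = 642 - 469 = 173 minutes

173


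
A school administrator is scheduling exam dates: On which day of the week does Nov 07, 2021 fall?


Date: 2021-11-07
January 1, 2021 is a Friday
Day of year: 311
Offset from Jan 1: 310 days
310 mod 7 = 2
Result: Sunday

Sunday


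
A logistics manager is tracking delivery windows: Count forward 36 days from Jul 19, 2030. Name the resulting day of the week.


Start: 2030-07-19 (Friday)
Step 1 - find target date: add 36 days
  2030-07-19 + 36 days = 2030-08-24
Step 2 - day of week:
  36 mod 7 = 1
  Friday + 1 days -> Saturday
Result: Saturday (2030-08-24)

Saturday


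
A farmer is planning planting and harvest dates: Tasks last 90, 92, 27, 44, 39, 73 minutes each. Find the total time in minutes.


Durations: 90, 92, 27, 44, 39, 73
Running sum: 90
+ 92 = 182
+ 27 = 209
+ 44 = 253
+ 39 = 292
+ 73 = 365
Total duration: 365 minutes
That is 6 hours and 5 minutes

365


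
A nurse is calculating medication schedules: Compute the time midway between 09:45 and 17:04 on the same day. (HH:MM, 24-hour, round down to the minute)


Start time: 09:45 = 585 minutes from midnight
End time: 17:04 = 1024 minutes from midnight
Sum: 585 + 1024 = 1609
Midpoint: 1609 / 2 = 804 minutes
Convert: 804 / 60 = 13 hours, 24 minutes
Result: 13:24

13:24


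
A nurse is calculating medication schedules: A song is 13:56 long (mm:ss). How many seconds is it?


Minutes: 13
Extra seconds: 56
Seconds per minute: 60
Minutes to seconds: 13 x 60 = 780
Total: 780 + 56 = 836

836


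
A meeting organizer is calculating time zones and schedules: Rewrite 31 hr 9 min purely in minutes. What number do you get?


Hours: 31
Extra minutes: 9
Minutes per hour: 60
Hours to minutes: 31 x 60 = 1860
Total: 1860 + 9 = 1869

1869


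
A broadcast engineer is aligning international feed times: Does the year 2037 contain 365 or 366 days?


Year: 2037
Check leap year rules:
Divisible by 4? No
2037 is not a leap year
Days: 365

365


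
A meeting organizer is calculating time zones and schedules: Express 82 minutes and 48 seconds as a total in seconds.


Minutes: 82
Seconds: 48
Convert minutes to seconds: 82 x 60 = 4920
Add remaining seconds: 4920 + 48 = 4968

4968


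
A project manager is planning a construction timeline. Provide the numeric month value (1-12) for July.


Calendar month order:
6. June
7. July <--
8. August
July is month number 7

7


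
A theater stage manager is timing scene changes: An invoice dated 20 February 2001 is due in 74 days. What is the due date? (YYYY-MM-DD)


Start: 2001-02-20
Adding 74 days
Days remaining in February: 8
After February: 66 days still to add
March 2001: 31 days, 35 remaining
April 2001: 30 days, 5 remaining
May 2001 has 31 days, need 5
Result: 2001-05-05

2001-05-05


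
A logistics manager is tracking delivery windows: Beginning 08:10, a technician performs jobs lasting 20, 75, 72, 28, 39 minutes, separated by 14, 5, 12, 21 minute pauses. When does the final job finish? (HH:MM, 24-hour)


Start: 08:10 = 490 min from midnight
  after task 1 (20 min): 08:30
  after break (14 min): 08:44
  after task 2 (75 min): 09:59
  after break (5 min): 10:04
  after task 3 (72 min): 11:16
  after break (12 min): 11:28
  after task 4 (28 min): 11:56
  after break (21 min): 12:17
  after task 5 (39 min): 12:56
Total elapsed: 286 minutes
End time: 12:56

12:56


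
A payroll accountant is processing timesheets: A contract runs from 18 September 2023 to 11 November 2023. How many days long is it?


Start date: 2023-09-18
End date: 2023-11-11
Sep 2023: +13 days
Oct 2023: +31 days
Nov 2023: +10 days
Total: 54 days

54


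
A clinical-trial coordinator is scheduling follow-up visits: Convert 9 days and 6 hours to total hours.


Days: 9
Extra hours: 6
Hours per day: 24
Days to hours: 9 x 24 = 216
Total: 216 + 6 = 222

222


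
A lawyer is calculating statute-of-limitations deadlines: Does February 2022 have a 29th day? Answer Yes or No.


Year: 2022
Divisible by 4? 2022 / 4 = 505.5 -> No
Not divisible by 4, so NOT a leap year

No


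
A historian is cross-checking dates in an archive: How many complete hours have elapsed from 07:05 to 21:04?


Start: 07:05
End: 21:04
Hour difference: 21 - 7 = 14 hours
Minute difference: 4 - 5 = -1 minutes
Total minutes: 839
Complete hours: 839 / 60 = 13 (remainder 59)

13


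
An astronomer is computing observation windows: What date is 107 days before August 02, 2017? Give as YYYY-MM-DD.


Start: 2017-08-02
Subtracting 107 days
Days already passed in August: 2
After going back through August: 105 more days to subtract
July 2017: 31 days, 74 remaining
June 2017: 30 days, 44 remaining
May 2017: 31 days, 13 remaining
April 2017 has 30 days, need 13
Result: 2017-04-17

2017-04-17


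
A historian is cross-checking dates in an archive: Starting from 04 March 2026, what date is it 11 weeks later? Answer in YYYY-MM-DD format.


Start: 2026-03-04
Weeks to add: 11
Convert to days: 11 x 7 = 77 days
Add 77 days to 2026-03-04
Result: 2026-05-20

2026-05-20


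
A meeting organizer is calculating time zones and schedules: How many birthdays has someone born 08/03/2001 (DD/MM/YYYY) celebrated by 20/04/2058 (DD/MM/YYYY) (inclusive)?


Birth: 2001-03-08
Reference: 2058-04-20
Year difference: 2058 - 2001 = 57
Has birthday (03-08) occurred by 04-20? Yes
Age in full years: 57

57


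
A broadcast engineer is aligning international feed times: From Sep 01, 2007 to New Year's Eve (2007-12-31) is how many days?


Start: September 01, 2007
End: December 31, 2007
Days left in September: 29
October: 31
November: 30
December: 31
Sum of remaining months: 92
Total: 29 + 92 = 121

121


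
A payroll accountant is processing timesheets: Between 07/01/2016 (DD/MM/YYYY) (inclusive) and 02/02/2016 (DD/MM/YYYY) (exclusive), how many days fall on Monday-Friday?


Start: 2016-01-07 (Thursday)
End (exclusive): 2016-02-02 (Tuesday)
Total calendar days: 26
Full weeks: 26 // 7 = 3 -> 15 weekdays
Remaining 5 days starting on Thursday:
  Thu(w), Fri(w), Sat(-), Sun(-), Mon(w) -> 3 weekdays
Total business days: 15 + 3 = 18

18


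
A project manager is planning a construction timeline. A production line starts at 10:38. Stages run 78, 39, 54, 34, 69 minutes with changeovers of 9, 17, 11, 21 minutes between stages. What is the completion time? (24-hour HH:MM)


Start: 10:38 = 638 min from midnight
  after task 1 (78 min): 11:56
  after break (9 min): 12:05
  after task 2 (39 min): 12:44
  after break (17 min): 13:01
  after task 3 (54 min): 13:55
  after break (11 min): 14:06
  after task 4 (34 min): 14:40
  after break (21 min): 15:01
  after task 5 (69 min): 16:10
Total elapsed: 332 minutes
End time: 16:10

16:10


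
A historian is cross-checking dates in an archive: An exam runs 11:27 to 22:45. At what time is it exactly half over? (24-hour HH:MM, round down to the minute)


Start time: 11:27 = 687 minutes from midnight
End time: 22:45 = 1365 minutes from midnight
Sum: 687 + 1365 = 2052
Midpoint: 2052 / 2 = 1026 minutes
Convert: 1026 / 60 = 17 hours, 6 minutes
Result: 17:06

17:06


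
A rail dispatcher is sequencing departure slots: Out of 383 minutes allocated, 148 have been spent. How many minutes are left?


Total budget: 383 minutes
Time used: 148 minutes
Remaining: 383 - 148 = 235 minutes
Percent used: 38.6%
Percent remaining: 61.4%

235


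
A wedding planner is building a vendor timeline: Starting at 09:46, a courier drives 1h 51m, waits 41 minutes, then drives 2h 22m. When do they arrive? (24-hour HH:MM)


Depart: 09:46
Leg 1: +111 min -> 11:37
Layover: +41 min -> 12:18
Leg 2: +142 min -> 14:40
Total travel: 294 minutes = 4h 54m
Arrival: 14:40

14:40


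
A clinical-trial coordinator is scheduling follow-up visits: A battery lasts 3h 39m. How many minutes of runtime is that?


Hours: 3
Extra minutes: 39
Minutes per hour: 60
Hours to minutes: 3 x 60 = 180
Total: 180 + 39 = 219

219


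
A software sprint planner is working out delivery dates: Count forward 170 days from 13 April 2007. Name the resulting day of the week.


Start: 2007-04-13 (Friday)
Step 1 - find target date: add 170 days
  2007-04-13 + 170 days = 2007-09-30
Step 2 - day of week:
  170 mod 7 = 2
  Friday + 2 days -> Sunday
Result: Sunday (2007-09-30)

Sunday


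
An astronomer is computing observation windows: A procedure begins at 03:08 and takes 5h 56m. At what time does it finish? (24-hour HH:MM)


Start time: 03:08
Adding: 5 hours 56 minutes
Minutes: 8 + 56 = 64
Minute overflow: 64 >= 60, so carry 1 hour, minutes = 4
Hours: 3 + 5 + 1 = 9
Result: 09:04

09:04


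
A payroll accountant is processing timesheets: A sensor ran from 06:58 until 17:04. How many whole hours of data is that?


Start: 06:58
End: 17:04
Hour difference: 17 - 6 = 11 hours
Minute difference: 4 - 58 = -54 minutes
Total minutes: 606
Complete hours: 606 / 60 = 10 (remainder 6)

10


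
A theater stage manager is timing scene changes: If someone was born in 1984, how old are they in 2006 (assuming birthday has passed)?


Birth year: 1984
Current year: 2006
Age = current year - birth year
Age = 2006 - 1984 = 22

22


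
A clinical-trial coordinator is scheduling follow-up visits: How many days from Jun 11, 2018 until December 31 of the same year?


Start: June 11, 2018
End: December 31, 2018
Days left in June: 19
July: 31
August: 31
September: 30
October: 31
... plus remaining months
Sum of remaining months: 184
Total: 19 + 184 = 203

203


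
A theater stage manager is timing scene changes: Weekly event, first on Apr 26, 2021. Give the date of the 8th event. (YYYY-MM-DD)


First occurrence: 2021-04-26 (occurrence 1)
Each occurrence is 7 days after the previous.
Occurrence 8 is 7 weeks after the first.
7 weeks = 49 days
2021-04-26 + 49 days = 2021-06-14

2021-06-14


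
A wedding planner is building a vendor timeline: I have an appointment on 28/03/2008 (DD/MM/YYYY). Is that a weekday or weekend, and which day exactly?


Date: 2008-03-28
January 1, 2008 is a Tuesday
Day of year: 88
Offset from Jan 1: 87 days
87 mod 7 = 3
Result: Friday

Friday


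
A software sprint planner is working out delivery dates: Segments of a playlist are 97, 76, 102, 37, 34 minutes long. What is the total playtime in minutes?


Durations: 97, 76, 102, 37, 34
Running sum: 97
+ 76 = 173
+ 102 = 275
+ 37 = 312
+ 34 = 346
Total duration: 346 minutes
That is 5 hours and 46 minutes

346


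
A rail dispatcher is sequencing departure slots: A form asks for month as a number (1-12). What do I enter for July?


Calendar month order:
6. June
7. July <--
8. August
July is month number 7

7


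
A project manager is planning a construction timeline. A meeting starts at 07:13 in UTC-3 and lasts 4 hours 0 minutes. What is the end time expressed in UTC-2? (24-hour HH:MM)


Start: 07:13 in UTC-3
Step 1 - add duration:
  minutes: 13 + 0 = 13
  hours: 7 + 4 + 0 = 11
  end in UTC-3: 11:13
Step 2 - convert UTC-3 -> UTC-2:
  offset difference: -2 - (-3) = 1 hours
  11 + (1) = 12 -> mod 24 = 12
Result: 12:13 in UTC-2

12:13


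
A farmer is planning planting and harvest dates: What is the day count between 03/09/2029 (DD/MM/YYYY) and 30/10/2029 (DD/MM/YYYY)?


Start date: 2029-09-03
End date: 2029-10-30
Sep 2029: +28 days
Oct 2029: +29 days
Total: 57 days

57


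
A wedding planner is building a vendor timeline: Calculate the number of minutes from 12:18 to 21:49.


Start time: 12:18 = 738 minutes from midnight
End time: 21:49 = 1309 minutes from midnight
Difference: 1309 - 738 = 571 minutes
That is 9 hours and 31 minutes

571


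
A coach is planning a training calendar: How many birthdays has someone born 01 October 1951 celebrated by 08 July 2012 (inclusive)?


Birth: 1951-10-01
Reference: 2012-07-08
Year difference: 2012 - 1951 = 61
Has birthday (10-01) occurred by 07-08? No
Birthday not yet reached this year -> subtract 1
Age in full years: 60

60


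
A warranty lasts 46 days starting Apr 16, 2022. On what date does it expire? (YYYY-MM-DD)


Start: 2022-04-16
Adding 46 days
Days remaining in April: 14
After April: 32 days still to add
May 2022: 31 days, 1 remaining
June 2022 has 30 days, need 1
Result: 2022-06-01

2022-06-01


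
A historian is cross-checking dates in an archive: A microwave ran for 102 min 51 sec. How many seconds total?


Minutes: 102
Extra seconds: 51
Seconds per minute: 60
Minutes to seconds: 102 x 60 = 6120
Total: 6120 + 51 = 6171

6171


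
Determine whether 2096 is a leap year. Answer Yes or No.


Year: 2096
Divisible by 4? 2096 / 4 = 524.0 -> Yes
Divisible by 100? 2096 / 100 = 20.96 -> No
Divisible by 4 but not 100, so it IS a leap year

Yes


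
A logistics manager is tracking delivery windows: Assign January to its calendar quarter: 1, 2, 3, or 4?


Month: January (month 1)
Q1: January-March (months 1-3)
Q2: April-June (months 4-6)
Q3: July-September (months 7-9)
Q4: October-December (months 10-12)
Month 1 falls in Q1

1


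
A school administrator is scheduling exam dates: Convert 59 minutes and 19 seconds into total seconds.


Minutes: 59
Seconds: 19
Convert minutes to seconds: 59 x 60 = 3540
Add remaining seconds: 3540 + 19 = 3559

3559


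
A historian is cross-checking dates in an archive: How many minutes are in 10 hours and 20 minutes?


Hours: 10
Minutes: 20
Convert hours to minutes: 10 x 60 = 600
Add remaining minutes: 600 + 20 = 620

620


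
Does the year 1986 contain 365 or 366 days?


Year: 1986
Check leap year rules:
Divisible by 4? No
1986 is not a leap year
Days: 365

365


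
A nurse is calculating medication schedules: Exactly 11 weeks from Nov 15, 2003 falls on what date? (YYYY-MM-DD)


Start: 2003-11-15
Weeks to add: 11
Convert to days: 11 x 7 = 77 days
Add 77 days to 2003-11-15
Result: 2004-01-31

2004-01-31


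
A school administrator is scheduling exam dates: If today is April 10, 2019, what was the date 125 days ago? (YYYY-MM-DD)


Start: 2019-04-10
Subtracting 125 days
Days already passed in April: 10
After going back through April: 115 more days to subtract
March 2019: 31 days, 84 remaining
February 2019: 28 days, 56 remaining
January 2019: 31 days, 25 remaining
December 2018 has 31 days, need 25
Result: 2018-12-06

2018-12-06


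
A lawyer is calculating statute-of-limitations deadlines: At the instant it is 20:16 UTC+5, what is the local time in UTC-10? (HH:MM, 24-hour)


Local time: 20:16 at UTC+5 (offset 5h)
Target zone: UTC-10 (offset -10h)
Difference: -10 - (5) = -15 hours
Calculation: 20 + (-15) = 5
Result: 05:16

05:16


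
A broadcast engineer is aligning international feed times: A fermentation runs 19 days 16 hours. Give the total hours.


Days: 19
Extra hours: 16
Hours per day: 24
Days to hours: 19 x 24 = 456
Total: 456 + 16 = 472

472


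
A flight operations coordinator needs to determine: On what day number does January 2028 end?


Month: January
Year: 2028
January is a 31-day month
Total: 31 days

31


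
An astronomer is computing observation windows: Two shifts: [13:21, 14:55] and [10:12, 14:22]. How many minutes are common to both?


Interval A: [801, 895] minutes from midnight
Interval B: [612, 862] minutes from midnight
Overlap start = max(801, 612) = 801
Overlap end = min(895, 862) = 862
Overlap = 862 - 801 = 61 minutes

61


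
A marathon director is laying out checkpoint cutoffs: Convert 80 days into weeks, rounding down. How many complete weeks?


Total days: 80
Days per week: 7
Division: 80 / 7 = 11 remainder 3
Complete weeks: 11
Remaining days: 3

11


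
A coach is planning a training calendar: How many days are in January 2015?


Month: January
Year: 2015
January is a 31-day month
Total: 31 days

31


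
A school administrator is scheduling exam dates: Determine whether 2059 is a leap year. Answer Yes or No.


Year: 2059
Divisible by 4? 2059 / 4 = 514.75 -> No
Not divisible by 4, so NOT a leap year

No


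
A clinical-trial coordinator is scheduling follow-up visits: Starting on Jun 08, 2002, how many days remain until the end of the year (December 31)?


Start: June 08, 2002
End: December 31, 2002
Days left in June: 22
July: 31
August: 31
September: 30
October: 31
... plus remaining months
Sum of remaining months: 184
Total: 22 + 184 = 206

206


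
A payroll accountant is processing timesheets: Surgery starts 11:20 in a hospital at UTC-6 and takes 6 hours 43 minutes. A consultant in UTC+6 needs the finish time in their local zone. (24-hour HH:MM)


Start: 11:20 in UTC-6
Step 1 - add duration:
  minutes: 20 + 43 = 63 (carry 1h)
  hours: 11 + 6 + 1 = 18
  end in UTC-6: 18:03
Step 2 - convert UTC-6 -> UTC+6:
  offset difference: 6 - (-6) = 12 hours
  18 + (12) = 30 -> mod 24 = 6
Result: 06:03 in UTC+6

06:03


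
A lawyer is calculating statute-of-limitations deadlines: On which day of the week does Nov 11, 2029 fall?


Date: 2029-11-11
January 1, 2029 is a Monday
Day of year: 315
Offset from Jan 1: 314 days
314 mod 7 = 6
Result: Sunday

Sunday


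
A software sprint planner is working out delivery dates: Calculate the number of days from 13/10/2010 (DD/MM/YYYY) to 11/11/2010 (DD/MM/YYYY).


Start date: 2010-10-13
End date: 2010-11-11
Oct 2010: +19 days
Nov 2010: +10 days
Total: 29 days

29


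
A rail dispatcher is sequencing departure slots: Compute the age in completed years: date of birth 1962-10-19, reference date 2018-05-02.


Birth: 1962-10-19
Reference: 2018-05-02
Year difference: 2018 - 1962 = 56
Has birthday (10-19) occurred by 05-02? No
Birthday not yet reached this year -> subtract 1
Age in full years: 55

55


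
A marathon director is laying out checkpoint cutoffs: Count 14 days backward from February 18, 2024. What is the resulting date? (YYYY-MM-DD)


Start: 2024-02-18
Subtracting 14 days
Days already passed in February: 18
Result: 2024-02-04

2024-02-04


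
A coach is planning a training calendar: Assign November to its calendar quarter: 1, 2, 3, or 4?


Month: November (month 11)
Q1: January-March (months 1-3)
Q2: April-June (months 4-6)
Q3: July-September (months 7-9)
Q4: October-December (months 10-12)
Month 11 falls in Q4

4


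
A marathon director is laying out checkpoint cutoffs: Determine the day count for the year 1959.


Year: 1959
Check leap year rules:
Divisible by 4? No
1959 is not a leap year
Days: 365

365


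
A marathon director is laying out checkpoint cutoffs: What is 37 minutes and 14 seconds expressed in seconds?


Minutes: 37
Extra seconds: 14
Seconds per minute: 60
Minutes to seconds: 37 x 60 = 2220
Total: 2220 + 14 = 2234

2234


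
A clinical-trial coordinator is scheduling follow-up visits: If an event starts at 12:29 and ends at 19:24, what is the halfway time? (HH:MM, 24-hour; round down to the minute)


Start time: 12:29 = 749 minutes from midnight
End time: 19:24 = 1164 minutes from midnight
Sum: 749 + 1164 = 1913
Midpoint: 1913 / 2 = 956 minutes
Convert: 956 / 60 = 15 hours, 56 minutes
Result: 15:56

15:56


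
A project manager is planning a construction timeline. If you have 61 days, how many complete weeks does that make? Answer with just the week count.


Total days: 61
Days per week: 7
Division: 61 / 7 = 8 remainder 5
Complete weeks: 8
Remaining days: 5

8


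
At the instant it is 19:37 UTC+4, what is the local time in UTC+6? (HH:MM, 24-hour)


Local time: 19:37 at UTC+4 (offset 4h)
Target zone: UTC+6 (offset 6h)
Difference: 6 - (4) = 2 hours
Calculation: 19 + (2) = 21
Result: 21:37

21:37


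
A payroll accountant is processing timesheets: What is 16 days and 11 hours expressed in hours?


Days: 16
Extra hours: 11
Hours per day: 24
Days to hours: 16 x 24 = 384
Total: 384 + 11 = 395

395


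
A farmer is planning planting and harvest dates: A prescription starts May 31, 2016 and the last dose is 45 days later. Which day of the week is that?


Start: 2016-05-31 (Tuesday)
Step 1 - find target date: add 45 days
  2016-05-31 + 45 days = 2016-07-15
Step 2 - day of week:
  45 mod 7 = 3
  Tuesday + 3 days -> Friday
Result: Friday (2016-07-15)

Friday


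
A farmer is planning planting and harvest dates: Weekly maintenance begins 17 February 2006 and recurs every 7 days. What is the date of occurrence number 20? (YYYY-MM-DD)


First occurrence: 2006-02-17 (occurrence 1)
Each occurrence is 7 days after the previous.
Occurrence 20 is 19 weeks after the first.
19 weeks = 133 days
2006-02-17 + 133 days = 2006-06-30

2006-06-30


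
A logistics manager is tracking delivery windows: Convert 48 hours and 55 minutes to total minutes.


Hours: 48
Minutes: 55
Convert hours to minutes: 48 x 60 = 2880
Add remaining minutes: 2880 + 55 = 2935

2935


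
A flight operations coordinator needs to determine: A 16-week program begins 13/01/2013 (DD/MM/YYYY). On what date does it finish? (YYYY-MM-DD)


Start: 2013-01-13
Weeks to add: 16
Convert to days: 16 x 7 = 112 days
Add 112 days to 2013-01-13
Result: 2013-05-05

2013-05-05


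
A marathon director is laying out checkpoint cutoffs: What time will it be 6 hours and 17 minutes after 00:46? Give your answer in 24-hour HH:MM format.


Start time: 00:46
Adding: 6 hours 17 minutes
Minutes: 46 + 17 = 63
Minute overflow: 63 >= 60, so carry 1 hour, minutes = 3
Hours: 0 + 6 + 1 = 7
Result: 07:03

07:03


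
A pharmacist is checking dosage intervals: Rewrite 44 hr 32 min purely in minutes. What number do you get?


Hours: 44
Extra minutes: 32
Minutes per hour: 60
Hours to minutes: 44 x 60 = 2640
Total: 2640 + 32 = 2672

2672


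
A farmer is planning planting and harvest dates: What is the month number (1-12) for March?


Calendar month order:
2. February
3. March <--
4. April
March is month number 3

3


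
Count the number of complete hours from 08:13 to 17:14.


Start: 08:13
End: 17:14
Hour difference: 17 - 8 = 9 hours
Minute difference: 14 - 13 = 1 minutes
Total minutes: 541
Complete hours: 541 / 60 = 9 (remainder 1)

9


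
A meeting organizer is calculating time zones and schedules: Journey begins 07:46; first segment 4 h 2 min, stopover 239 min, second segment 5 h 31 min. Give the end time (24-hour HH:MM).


Depart: 07:46
Leg 1: +242 min -> 11:48
Layover: +239 min -> 15:47
Leg 2: +331 min -> 21:18
Total travel: 812 minutes = 13h 32m
Arrival: 21:18

21:18


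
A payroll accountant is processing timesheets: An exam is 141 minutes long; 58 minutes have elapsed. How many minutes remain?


Total budget: 141 minutes
Time used: 58 minutes
Remaining: 141 - 58 = 83 minutes
Percent used: 41.1%
Percent remaining: 58.9%

83


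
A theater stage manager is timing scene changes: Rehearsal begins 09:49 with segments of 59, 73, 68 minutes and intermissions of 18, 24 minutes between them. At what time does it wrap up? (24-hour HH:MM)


Start: 09:49 = 589 min from midnight
  after task 1 (59 min): 10:48
  after break (18 min): 11:06
  after task 2 (73 min): 12:19
  after break (24 min): 12:43
  after task 3 (68 min): 13:51
Total elapsed: 242 minutes
End time: 13:51

13:51


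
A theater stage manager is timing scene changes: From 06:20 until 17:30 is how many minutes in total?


Start time: 06:20 = 380 minutes from midnight
End time: 17:30 = 1050 minutes from midnight
Difference: 1050 - 380 = 670 minutes
That is 11 hours and 10 minutes

670


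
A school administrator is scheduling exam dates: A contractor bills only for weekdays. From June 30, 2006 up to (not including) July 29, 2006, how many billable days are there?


Start: 2006-06-30 (Friday)
End (exclusive): 2006-07-29 (Saturday)
Total calendar days: 29
Full weeks: 29 // 7 = 4 -> 20 weekdays
Remaining 1 days starting on Friday:
  Fri(w) -> 1 weekdays
Total business days: 20 + 1 = 21

21


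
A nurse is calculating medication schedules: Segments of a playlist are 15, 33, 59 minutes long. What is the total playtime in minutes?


Durations: 15, 33, 59
Running sum: 15
+ 33 = 48
+ 59 = 107
Total duration: 107 minutes
That is 1 hours and 47 minutes

107


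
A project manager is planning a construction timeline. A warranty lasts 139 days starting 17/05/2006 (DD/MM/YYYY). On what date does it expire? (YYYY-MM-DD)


Start: 2006-05-17
Adding 139 days
Days remaining in May: 14
After May: 125 days still to add
June 2006: 30 days, 95 remaining
July 2006: 31 days, 64 remaining
August 2006: 31 days, 33 remaining
September 2006: 30 days, 3 remaining
Result: 2006-10-03

2006-10-03


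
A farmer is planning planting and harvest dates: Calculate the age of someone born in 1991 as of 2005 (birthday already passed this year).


Birth year: 1991
Current year: 2005
Age = current year - birth year
Age = 2005 - 1991 = 14

14


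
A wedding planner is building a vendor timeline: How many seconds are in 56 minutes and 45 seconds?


Minutes: 56
Seconds: 45
Convert minutes to seconds: 56 x 60 = 3360
Add remaining seconds: 3360 + 45 = 3405

3405


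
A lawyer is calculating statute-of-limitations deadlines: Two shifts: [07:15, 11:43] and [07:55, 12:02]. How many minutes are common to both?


Interval A: [435, 703] minutes from midnight
Interval B: [475, 722] minutes from midnight
Overlap start = max(435, 475) = 475
Overlap end = min(703, 722) = 703
Overlap = 703 - 475 = 228 minutes

228


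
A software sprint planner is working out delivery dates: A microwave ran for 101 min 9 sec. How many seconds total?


Minutes: 101
Extra seconds: 9
Seconds per minute: 60
Minutes to seconds: 101 x 60 = 6060
Total: 6060 + 9 = 6069

6069


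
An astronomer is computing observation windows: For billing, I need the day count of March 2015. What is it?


Month: March
Year: 2015
March is a 31-day month
Total: 31 days

31


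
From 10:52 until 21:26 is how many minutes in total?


Start time: 10:52 = 652 minutes from midnight
End time: 21:26 = 1286 minutes from midnight
Difference: 1286 - 652 = 634 minutes
That is 10 hours and 34 minutes

634


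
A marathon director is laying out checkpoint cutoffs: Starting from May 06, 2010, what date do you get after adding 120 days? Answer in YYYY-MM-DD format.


Start: 2010-05-06
Adding 120 days
Days remaining in May: 25
After May: 95 days still to add
June 2010: 30 days, 65 remaining
July 2010: 31 days, 34 remaining
August 2010: 31 days, 3 remaining
September 2010 has 30 days, need 3
Result: 2010-09-03

2010-09-03


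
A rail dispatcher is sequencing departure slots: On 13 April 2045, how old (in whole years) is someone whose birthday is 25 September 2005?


Birth: 2005-09-25
Reference: 2045-04-13
Year difference: 2045 - 2005 = 40
Has birthday (09-25) occurred by 04-13? No
Birthday not yet reached this year -> subtract 1
Age in full years: 39

39


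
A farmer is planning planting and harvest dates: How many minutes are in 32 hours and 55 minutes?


Hours: 32
Minutes: 55
Convert hours to minutes: 32 x 60 = 1920
Add remaining minutes: 1920 + 55 = 1975

1975


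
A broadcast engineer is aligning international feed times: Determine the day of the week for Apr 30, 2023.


Date: 2023-04-30
January 1, 2023 is a Sunday
Day of year: 120
Offset from Jan 1: 119 days
119 mod 7 = 0
Result: Sunday

Sunday


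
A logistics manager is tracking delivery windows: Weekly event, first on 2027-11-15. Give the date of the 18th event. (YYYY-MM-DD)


First occurrence: 2027-11-15 (occurrence 1)
Each occurrence is 7 days after the previous.
Occurrence 18 is 17 weeks after the first.
17 weeks = 119 days
2027-11-15 + 119 days = 2028-03-13

2028-03-13


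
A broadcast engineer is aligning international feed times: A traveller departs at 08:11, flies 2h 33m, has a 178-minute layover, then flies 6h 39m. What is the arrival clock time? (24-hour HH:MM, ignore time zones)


Depart: 08:11
Leg 1: +153 min -> 10:44
Layover: +178 min -> 13:42
Leg 2: +399 min -> 20:21
Total travel: 730 minutes = 12h 10m
Arrival: 20:21

20:21


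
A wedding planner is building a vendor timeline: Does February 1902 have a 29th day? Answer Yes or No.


Year: 1902
Divisible by 4? 1902 / 4 = 475.5 -> No
Not divisible by 4, so NOT a leap year

No


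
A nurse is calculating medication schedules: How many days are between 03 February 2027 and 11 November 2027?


Start date: 2027-02-03
End date: 2027-11-11
Feb 2027: +26 days
Mar 2027: +31 days
Apr 2027: +30 days
... (7 more months)
Total: 281 days

281


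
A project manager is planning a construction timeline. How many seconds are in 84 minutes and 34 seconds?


Minutes: 84
Seconds: 34
Convert minutes to seconds: 84 x 60 = 5040
Add remaining seconds: 5040 + 34 = 5074

5074


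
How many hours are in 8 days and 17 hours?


Days: 8
Extra hours: 17
Hours per day: 24
Days to hours: 8 x 24 = 192
Total: 192 + 17 = 209

209


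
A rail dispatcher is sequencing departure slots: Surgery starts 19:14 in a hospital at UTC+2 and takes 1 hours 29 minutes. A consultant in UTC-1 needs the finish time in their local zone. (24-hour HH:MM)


Start: 19:14 in UTC+2
Step 1 - add duration:
  minutes: 14 + 29 = 43
  hours: 19 + 1 + 0 = 20
  end in UTC+2: 20:43
Step 2 - convert UTC+2 -> UTC-1:
  offset difference: -1 - (2) = -3 hours
  20 + (-3) = 17 -> mod 24 = 17
Result: 17:43 in UTC-1

17:43


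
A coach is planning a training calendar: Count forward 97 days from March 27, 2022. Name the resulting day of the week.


Start: 2022-03-27 (Sunday)
Step 1 - find target date: add 97 days
  2022-03-27 + 97 days = 2022-07-02
Step 2 - day of week:
  97 mod 7 = 6
  Sunday + 6 days -> Saturday
Result: Saturday (2022-07-02)

Saturday


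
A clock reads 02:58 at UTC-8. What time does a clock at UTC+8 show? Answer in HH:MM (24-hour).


Local time: 02:58 at UTC-8 (offset -8h)
Target zone: UTC+8 (offset 8h)
Difference: 8 - (-8) = 16 hours
Calculation: 2 + (16) = 18
Result: 18:58

18:58


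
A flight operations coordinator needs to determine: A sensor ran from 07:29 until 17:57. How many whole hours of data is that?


Start: 07:29
End: 17:57
Hour difference: 17 - 7 = 10 hours
Minute difference: 57 - 29 = 28 minutes
Total minutes: 628
Complete hours: 628 / 60 = 10 (remainder 28)

10


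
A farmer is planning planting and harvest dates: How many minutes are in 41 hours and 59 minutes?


Hours: 41
Extra minutes: 59
Minutes per hour: 60
Hours to minutes: 41 x 60 = 2460
Total: 2460 + 59 = 2519

2519


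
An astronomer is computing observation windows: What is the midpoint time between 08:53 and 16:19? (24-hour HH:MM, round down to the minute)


Start time: 08:53 = 533 minutes from midnight
End time: 16:19 = 979 minutes from midnight
Sum: 533 + 979 = 1512
Midpoint: 1512 / 2 = 756 minutes
Convert: 756 / 60 = 12 hours, 36 minutes
Result: 12:36

12:36


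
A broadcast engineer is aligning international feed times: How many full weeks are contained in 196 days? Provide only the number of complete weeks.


Total days: 196
Days per week: 7
Division: 196 / 7 = 28 remainder 0
Complete weeks: 28
Remaining days: 0

28


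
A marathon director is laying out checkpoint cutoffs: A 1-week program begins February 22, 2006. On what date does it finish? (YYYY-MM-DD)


Start: 2006-02-22
Weeks to add: 1
Convert to days: 1 x 7 = 7 days
Add 7 days to 2006-02-22
Result: 2006-03-01

2006-03-01


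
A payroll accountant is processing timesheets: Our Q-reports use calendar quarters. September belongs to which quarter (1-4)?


Month: September (month 9)
Q1: January-March (months 1-3)
Q2: April-June (months 4-6)
Q3: July-September (months 7-9)
Q4: October-December (months 10-12)
Month 9 falls in Q3

3


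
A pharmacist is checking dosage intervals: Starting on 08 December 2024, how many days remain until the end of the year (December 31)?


Start: December 08, 2024
End: December 31, 2024
Days left in December: 23
Total: 23 days

23


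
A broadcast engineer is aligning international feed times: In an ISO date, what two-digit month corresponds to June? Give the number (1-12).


Calendar month order:
5. May
6. June <--
7. July
June is month number 6

6


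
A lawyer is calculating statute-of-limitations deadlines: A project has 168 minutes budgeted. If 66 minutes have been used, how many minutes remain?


Total budget: 168 minutes
Time used: 66 minutes
Remaining: 168 - 66 = 102 minutes
Percent used: 39.3%
Percent remaining: 60.7%

102


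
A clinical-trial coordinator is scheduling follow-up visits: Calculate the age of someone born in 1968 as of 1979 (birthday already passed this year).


Birth year: 1968
Current year: 1979
Age = current year - birth year
Age = 1979 - 1968 = 11

11


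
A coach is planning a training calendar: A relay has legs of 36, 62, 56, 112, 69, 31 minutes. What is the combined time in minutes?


Durations: 36, 62, 56, 112, 69, 31
Running sum: 36
+ 62 = 98
+ 56 = 154
+ 112 = 266
+ 69 = 335
+ 31 = 366
Total duration: 366 minutes
That is 6 hours and 6 minutes

366


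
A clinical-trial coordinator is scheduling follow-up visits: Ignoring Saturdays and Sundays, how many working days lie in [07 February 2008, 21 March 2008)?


Start: 2008-02-07 (Thursday)
End (exclusive): 2008-03-21 (Friday)
Total calendar days: 43
Full weeks: 43 // 7 = 6 -> 30 weekdays
Remaining 1 days starting on Thursday:
  Thu(w) -> 1 weekdays
Total business days: 30 + 1 = 31

31


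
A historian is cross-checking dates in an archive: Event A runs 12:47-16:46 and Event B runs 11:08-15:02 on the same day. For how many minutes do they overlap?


Interval A: [767, 1006] minutes from midnight
Interval B: [668, 902] minutes from midnight
Overlap start = max(767, 668) = 767
Overlap end = min(1006, 902) = 902
Overlap = 902 - 767 = 135 minutes

135


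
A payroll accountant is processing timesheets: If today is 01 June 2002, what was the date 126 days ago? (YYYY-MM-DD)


Start: 2002-06-01
Subtracting 126 days
Days already passed in June: 1
After going back through June: 125 more days to subtract
May 2002: 31 days, 94 remaining
April 2002: 30 days, 64 remaining
March 2002: 31 days, 33 remaining
February 2002: 28 days, 5 remaining
Result: 2002-01-26

2002-01-26


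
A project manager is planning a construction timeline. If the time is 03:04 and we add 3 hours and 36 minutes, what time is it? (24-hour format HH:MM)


Start time: 03:04
Adding: 3 hours 36 minutes
Minutes: 4 + 36 = 40
Hours: 3 + 3 + 0 = 6
Result: 06:40

06:40
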